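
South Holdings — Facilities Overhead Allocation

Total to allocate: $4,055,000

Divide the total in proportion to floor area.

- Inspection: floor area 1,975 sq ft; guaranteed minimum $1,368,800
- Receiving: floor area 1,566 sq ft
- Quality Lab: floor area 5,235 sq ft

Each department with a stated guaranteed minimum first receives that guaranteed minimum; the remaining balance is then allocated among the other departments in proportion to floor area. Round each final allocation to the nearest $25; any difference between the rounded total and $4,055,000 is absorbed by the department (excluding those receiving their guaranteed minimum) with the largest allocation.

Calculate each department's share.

Fund the minimums — Inspection $1,368,800. Residual $2,686,200.
Residual split over remaining floor area 6,801: Receiving 618,525.10 → $618,525; Quality Lab 2,067,674.90 → $2,067,675.

Inspection: $1,368,800; Receiving: $618,525; Quality Lab: $2,067,675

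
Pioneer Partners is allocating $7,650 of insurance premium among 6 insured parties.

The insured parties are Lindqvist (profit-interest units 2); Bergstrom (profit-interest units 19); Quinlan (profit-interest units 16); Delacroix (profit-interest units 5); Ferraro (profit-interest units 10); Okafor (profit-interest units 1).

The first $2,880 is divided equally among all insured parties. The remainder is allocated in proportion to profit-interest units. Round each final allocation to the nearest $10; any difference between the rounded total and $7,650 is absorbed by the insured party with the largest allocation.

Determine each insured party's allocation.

$2,880 shared equally gives $480 per insured party.
Remainder $4,770 by profit-interest units (total 53): Lindqvist 180.00 → $180; Bergstrom 1,710.00 → $1,710; Quinlan 1,440.00 → $1,440; Delacroix 450.00 → $450; Ferraro 900.00 → $900; Okafor 90.00 → $90.
Totals: Lindqvist $480 + $180 = $660; Bergstrom $480 + $1,710 = $2,190; Quinlan $480 + $1,440 = $1,920; Delacroix $480 + $450 = $930; Ferraro $480 + $900 = $1,380; Okafor $480 + $90 = $570.

Lindqvist: $660; Bergstrom: $2,190; Quinlan: $1,920; Delacroix: $930; Ferraro: $1,380; Okafor: $570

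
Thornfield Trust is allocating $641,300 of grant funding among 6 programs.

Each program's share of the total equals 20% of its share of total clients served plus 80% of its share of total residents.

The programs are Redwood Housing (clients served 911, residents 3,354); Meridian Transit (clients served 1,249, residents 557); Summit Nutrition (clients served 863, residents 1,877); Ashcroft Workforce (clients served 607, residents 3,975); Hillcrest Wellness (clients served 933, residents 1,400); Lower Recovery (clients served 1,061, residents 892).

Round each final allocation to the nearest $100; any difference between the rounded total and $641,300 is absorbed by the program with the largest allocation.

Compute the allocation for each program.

Redwood Housing: $163,500 · Meridian Transit: $52,200 · Summit Nutrition: $99,600 · Ashcroft Workforce: $182,900 · Hillcrest Wellness: $80,900 · Lower Recovery: $62,200

Totals — clients served 5,624, residents 12,055.
Combined weights (20% clients served + 80% residents): Redwood Housing 0.2550; Meridian Transit 0.0814; Summit Nutrition 0.1553; Ashcroft Workforce 0.2854; Hillcrest Wellness 0.1261; Lower Recovery 0.0969.
Pro-rata amounts: Redwood Housing 163,516.57; Meridian Transit 52,189.44; Summit Nutrition 99,563.31; Ashcroft Workforce 183,012.28; Hillcrest Wellness 80,859.43; Lower Recovery 62,158.97.
After rounding ($100): Redwood Housing $163,500; Meridian Transit $52,200; Summit Nutrition $99,600; Ashcroft Workforce $183,000; Hillcrest Wellness $80,900; Lower Recovery $62,200. Sum = $641,400.
Difference $641,300 − $641,400 = −$100 applied to largest allocation (Ashcroft Workforce): Ashcroft Workforce becomes $182,900.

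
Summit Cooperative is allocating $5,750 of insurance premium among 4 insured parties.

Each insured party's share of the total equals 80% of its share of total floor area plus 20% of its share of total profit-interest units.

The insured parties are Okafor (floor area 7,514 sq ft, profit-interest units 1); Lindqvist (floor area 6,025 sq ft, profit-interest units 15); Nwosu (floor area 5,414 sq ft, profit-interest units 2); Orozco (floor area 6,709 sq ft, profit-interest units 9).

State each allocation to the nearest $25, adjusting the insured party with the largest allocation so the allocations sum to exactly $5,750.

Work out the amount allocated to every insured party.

Totals — floor area 25,662, profit-interest units 27.
Blended shares (80% floor area + 20% profit-interest units): Okafor 0.2417; Lindqvist 0.2989; Nwosu 0.1836; Orozco 0.2758.
Unrounded shares: Okafor 1,389.50; Lindqvist 1,718.89; Nwosu 1,055.66; Orozco 1,585.94.
After rounding ($25): Okafor $1,400; Lindqvist $1,725; Nwosu $1,050; Orozco $1,575. Sum = $5,750.
Rounded total matches; no reconciliation needed.

Okafor: $1,400 | Lindqvist: $1,725 | Nwosu: $1,050 | Orozco: $1,575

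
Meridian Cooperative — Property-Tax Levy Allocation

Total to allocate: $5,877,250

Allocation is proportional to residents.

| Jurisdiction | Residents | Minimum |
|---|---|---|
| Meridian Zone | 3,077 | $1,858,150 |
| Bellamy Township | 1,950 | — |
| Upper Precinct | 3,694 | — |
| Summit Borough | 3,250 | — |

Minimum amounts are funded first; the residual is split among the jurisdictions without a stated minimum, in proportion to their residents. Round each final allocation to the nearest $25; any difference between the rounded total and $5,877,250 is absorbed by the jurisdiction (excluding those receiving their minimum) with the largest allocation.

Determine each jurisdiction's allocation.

Meridian Zone: $1,858,150; Bellamy Township: $881,175; Upper Precinct: $1,669,275; Summit Borough: $1,468,650

Minimums first: Meridian Zone $1,858,150. Balance $4,019,100.
Balance split over remaining residents 8,894: Bellamy Township 881,183.38 → $881,175; Upper Precinct 1,669,277.65 → $1,669,275; Summit Borough 1,468,638.97 → $1,468,650.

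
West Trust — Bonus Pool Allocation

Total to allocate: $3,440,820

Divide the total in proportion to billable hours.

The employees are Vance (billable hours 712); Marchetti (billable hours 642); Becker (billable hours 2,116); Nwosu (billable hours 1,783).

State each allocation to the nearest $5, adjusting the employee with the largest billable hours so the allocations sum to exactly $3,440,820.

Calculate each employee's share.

Vance: $466,375 · Marchetti: $420,525 · Becker: $1,386,020 · Nwosu: $1,167,900

Combined billable hours = 712 + 642 + 2,116 + 1,783 = 5,253.
Raw shares: Vance 466,374.23; Marchetti 420,522.83; Becker 1,386,022.30; Nwosu 1,167,900.64.
At nearest $5: Vance $466,375; Marchetti $420,525; Becker $1,386,020; Nwosu $1,167,900. Sum = $3,440,820.
No rounding difference to absorb.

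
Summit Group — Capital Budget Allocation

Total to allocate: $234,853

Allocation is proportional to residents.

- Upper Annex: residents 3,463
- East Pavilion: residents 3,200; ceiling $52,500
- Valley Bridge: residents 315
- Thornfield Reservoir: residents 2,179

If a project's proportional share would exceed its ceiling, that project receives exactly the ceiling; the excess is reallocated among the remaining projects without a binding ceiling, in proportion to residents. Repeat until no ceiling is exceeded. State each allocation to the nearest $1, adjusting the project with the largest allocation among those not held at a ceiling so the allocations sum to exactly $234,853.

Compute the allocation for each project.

Sum of residents: 9,157.
Pro-rata shares before constraints: Upper Annex 88,816.85; East Pavilion 82,071.60; Valley Bridge 8,078.92; Thornfield Reservoir 55,885.63.
Held at cap: East Pavilion ($52,500); remaining pool $182,353 reallocated over remaining residents 5,957.
Redistributed shares: Upper Annex 106,007.80 → $106,008; Valley Bridge 9,642.64 → $9,643; Thornfield Reservoir 66,702.57 → $66,703.
Rounding difference −$1 applied to Upper Annex → $106,007.

Upper Annex: $106,007; East Pavilion: $52,500; Valley Bridge: $9,643; Thornfield Reservoir: $66,703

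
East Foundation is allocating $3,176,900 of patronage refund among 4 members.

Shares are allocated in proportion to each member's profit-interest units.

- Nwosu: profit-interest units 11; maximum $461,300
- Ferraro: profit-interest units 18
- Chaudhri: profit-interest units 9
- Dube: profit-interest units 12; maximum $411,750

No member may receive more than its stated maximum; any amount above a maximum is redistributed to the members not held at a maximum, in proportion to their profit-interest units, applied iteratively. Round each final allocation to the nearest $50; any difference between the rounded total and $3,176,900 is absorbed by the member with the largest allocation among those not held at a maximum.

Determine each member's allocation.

Nwosu: $461,300; Ferraro: $1,535,900; Chaudhri: $767,950; Dube: $411,750

Profit-interest units total: 50.
Proportional shares (ignoring caps): Nwosu 698,918.00; Ferraro 1,143,684.00; Chaudhri 571,842.00; Dube 762,456.00.
Cap binds for Nwosu ($461,300), Dube ($411,750); balance $2,303,850 reallocated over remaining profit-interest units 27.
Redistributed shares: Ferraro 1,535,900.00 → $1,535,900; Chaudhri 767,950.00 → $767,950.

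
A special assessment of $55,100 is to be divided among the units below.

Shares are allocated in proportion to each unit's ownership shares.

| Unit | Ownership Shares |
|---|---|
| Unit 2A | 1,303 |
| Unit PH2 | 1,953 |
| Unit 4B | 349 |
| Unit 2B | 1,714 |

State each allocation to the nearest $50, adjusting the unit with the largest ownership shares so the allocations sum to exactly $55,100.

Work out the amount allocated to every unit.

Combined ownership shares = 1,303 + 1,953 + 349 + 1,714 = 5,319.
Unrounded shares: Unit 2A 13,497.89; Unit PH2 20,231.30; Unit 4B 3,615.32; Unit 2B 17,755.48.
Rounded to nearest $50: Unit 2A $13,500; Unit PH2 $20,250; Unit 4B $3,600; Unit 2B $17,750. Sum = $55,100.
Sum already equals the total — no adjustment.

Unit 2A: $13,500 | Unit PH2: $20,250 | Unit 4B: $3,600 | Unit 2B: $17,750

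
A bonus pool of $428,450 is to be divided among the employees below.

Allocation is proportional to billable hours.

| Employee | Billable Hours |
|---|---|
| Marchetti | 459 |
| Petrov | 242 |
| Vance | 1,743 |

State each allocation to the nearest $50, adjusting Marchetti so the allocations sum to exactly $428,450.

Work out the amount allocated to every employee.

Marchetti: $80,500; Petrov: $42,400; Vance: $305,550

Total billable hours = 2,444.
Raw shares: Marchetti 459/2,444 × $428,450 = 80,465.86; Petrov 242/2,444 × $428,450 = 42,424.26; Vance 1,743/2,444 × $428,450 = 305,559.88.
At nearest $50: Marchetti $80,450; Petrov $42,400; Vance $305,550. Sum = $428,400.
Difference $428,450 − $428,400 = +$50 applied to Marchetti: Marchetti becomes $80,500.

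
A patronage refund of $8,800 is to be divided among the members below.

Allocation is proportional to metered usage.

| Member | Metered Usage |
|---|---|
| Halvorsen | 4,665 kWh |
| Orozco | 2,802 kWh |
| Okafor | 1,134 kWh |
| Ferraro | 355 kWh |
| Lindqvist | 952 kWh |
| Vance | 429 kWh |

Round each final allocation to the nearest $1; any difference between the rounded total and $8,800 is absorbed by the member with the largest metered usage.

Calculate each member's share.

Total metered usage = 4,665 + 2,802 + 1,134 + 355 + 952 + 429 = 10,337.
Unrounded shares: Halvorsen 3,971.36; Orozco 2,385.37; Okafor 965.39; Ferraro 302.22; Lindqvist 810.45; Vance 365.21.
Rounded to nearest $1: Halvorsen $3,971; Orozco $2,385; Okafor $965; Ferraro $302; Lindqvist $810; Vance $365. Sum = $8,798.
Difference $8,800 − $8,798 = +$2 applied to largest metered usage (Halvorsen): Halvorsen becomes $3,973.

Halvorsen: $3,973 | Orozco: $2,385 | Okafor: $965 | Ferraro: $302 | Lindqvist: $810 | Vance: $365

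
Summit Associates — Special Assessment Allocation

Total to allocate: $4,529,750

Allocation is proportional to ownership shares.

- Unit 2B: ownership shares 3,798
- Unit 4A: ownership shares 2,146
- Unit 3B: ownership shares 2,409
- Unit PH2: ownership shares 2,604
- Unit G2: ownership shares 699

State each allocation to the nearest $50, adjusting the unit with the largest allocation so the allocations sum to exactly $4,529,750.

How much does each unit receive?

Ownership shares total: 11,656.
Raw shares: Unit 2B 3,798/11,656 × $4,529,750 = 1,475,977.22; Unit 4A 2,146/11,656 × $4,529,750 = 833,977.65; Unit 3B 2,409/11,656 × $4,529,750 = 936,184.60; Unit PH2 2,604/11,656 × $4,529,750 = 1,011,965.43; Unit G2 699/11,656 × $4,529,750 = 271,645.10.
Rounded to nearest $50: Unit 2B $1,476,000; Unit 4A $834,000; Unit 3B $936,200; Unit PH2 $1,011,950; Unit G2 $271,650. Sum = $4,529,800.
Difference $4,529,750 − $4,529,800 = −$50 applied to largest allocation (Unit 2B): Unit 2B becomes $1,475,950.

Unit 2B: $1,475,950 | Unit 4A: $834,000 | Unit 3B: $936,200 | Unit PH2: $1,011,950 | Unit G2: $271,650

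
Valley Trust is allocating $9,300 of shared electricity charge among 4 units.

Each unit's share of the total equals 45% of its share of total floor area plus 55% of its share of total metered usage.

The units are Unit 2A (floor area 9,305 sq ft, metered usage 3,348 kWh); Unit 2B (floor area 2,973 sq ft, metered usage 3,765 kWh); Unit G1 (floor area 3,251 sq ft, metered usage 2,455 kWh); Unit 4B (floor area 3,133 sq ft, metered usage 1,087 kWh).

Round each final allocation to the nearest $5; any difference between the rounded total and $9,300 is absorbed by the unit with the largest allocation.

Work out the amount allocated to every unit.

Floor area total 18,662; metered usage total 10,655.
Combined weights (45% floor area + 55% metered usage): Unit 2A 0.3972; Unit 2B 0.2660; Unit G1 0.2051; Unit 4B 0.1317.
Raw shares: Unit 2A 3,693.90; Unit 2B 2,474.11; Unit G1 1,907.58; Unit 4B 1,224.40.
At nearest $5: Unit 2A $3,695; Unit 2B $2,475; Unit G1 $1,910; Unit 4B $1,225. Sum = $9,305.
Difference $9,300 − $9,305 = −$5 applied to largest allocation (Unit 2A): Unit 2A becomes $3,690.

Unit 2A: $3,690; Unit 2B: $2,475; Unit G1: $1,910; Unit 4B: $1,225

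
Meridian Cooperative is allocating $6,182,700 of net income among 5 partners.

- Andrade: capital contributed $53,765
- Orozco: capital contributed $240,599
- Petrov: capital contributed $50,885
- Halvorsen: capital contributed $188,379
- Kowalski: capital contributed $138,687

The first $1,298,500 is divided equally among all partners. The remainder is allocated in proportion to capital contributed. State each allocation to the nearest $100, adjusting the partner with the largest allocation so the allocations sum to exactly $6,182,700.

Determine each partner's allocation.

$1,298,500 shared equally gives $259,700 per partner.
Remainder $4,884,200 by capital contributed (total 672,315): Andrade 390,589.25 → $390,600; Orozco 1,747,891.44 → $1,747,900; Petrov 369,666.77 → $369,700; Halvorsen 1,368,526.23 → $1,368,500; Kowalski 1,007,526.30 → $1,007,500.
Totals: Andrade $259,700 + $390,600 = $650,300; Orozco $259,700 + $1,747,900 = $2,007,600; Petrov $259,700 + $369,700 = $629,400; Halvorsen $259,700 + $1,368,500 = $1,628,200; Kowalski $259,700 + $1,007,500 = $1,267,200.

Andrade: $650,300; Orozco: $2,007,600; Petrov: $629,400; Halvorsen: $1,628,200; Kowalski: $1,267,200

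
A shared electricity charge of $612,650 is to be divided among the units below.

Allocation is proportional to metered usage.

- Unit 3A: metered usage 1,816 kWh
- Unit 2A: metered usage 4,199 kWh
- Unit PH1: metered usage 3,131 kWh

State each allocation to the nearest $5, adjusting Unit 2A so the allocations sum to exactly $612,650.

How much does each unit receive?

Unit 3A: $121,645; Unit 2A: $281,275; Unit PH1: $209,730

Combined metered usage = 9,146.
Pro-rata amounts: Unit 3A 1,816/9,146 × $612,650 = 121,645.79; Unit 2A 4,199/9,146 × $612,650 = 281,272.40; Unit PH1 3,131/9,146 × $612,650 = 209,731.81.
At nearest $5: Unit 3A $121,645; Unit 2A $281,270; Unit PH1 $209,730. Sum = $612,645.
Difference $612,650 − $612,645 = +$5 applied to Unit 2A: Unit 2A becomes $281,275.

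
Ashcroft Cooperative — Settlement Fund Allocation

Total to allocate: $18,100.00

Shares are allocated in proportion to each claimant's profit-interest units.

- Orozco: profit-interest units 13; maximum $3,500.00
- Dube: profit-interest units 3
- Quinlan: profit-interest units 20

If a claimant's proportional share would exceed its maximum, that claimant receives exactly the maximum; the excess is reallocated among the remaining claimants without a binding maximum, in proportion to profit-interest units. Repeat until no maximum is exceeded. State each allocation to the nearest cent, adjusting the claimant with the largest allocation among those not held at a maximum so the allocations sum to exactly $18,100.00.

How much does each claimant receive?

Orozco: $3,500.00 · Dube: $1,904.35 · Quinlan: $12,695.65

Sum of profit-interest units: 36.
Proportional shares (ignoring caps): Orozco 6,536.1111; Dube 1,508.3333; Quinlan 10,055.5556.
Capped: Orozco ($3,500.00); residual $14,600.00 reallocated over remaining profit-interest units 23.
Redistributed shares: Dube 1,904.3478 → $1,904.35; Quinlan 12,695.6522 → $12,695.65.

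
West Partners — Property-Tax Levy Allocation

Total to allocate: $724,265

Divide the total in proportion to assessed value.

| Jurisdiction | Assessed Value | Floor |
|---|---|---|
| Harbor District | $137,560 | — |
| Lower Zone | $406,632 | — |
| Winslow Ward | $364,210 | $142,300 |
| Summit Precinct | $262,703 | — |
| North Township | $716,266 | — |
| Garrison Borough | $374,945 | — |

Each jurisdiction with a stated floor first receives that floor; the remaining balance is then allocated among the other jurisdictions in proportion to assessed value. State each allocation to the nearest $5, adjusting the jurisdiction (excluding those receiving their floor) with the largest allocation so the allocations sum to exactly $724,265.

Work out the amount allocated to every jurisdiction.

Minimums first: Winslow Ward $142,300. Balance $581,965.
Balance split over remaining assessed value 1,898,106: Harbor District 42,176.31 → $42,175; Lower Zone 124,674.59 → $124,675; Summit Precinct 80,545.53 → $80,545; North Township 219,609.31 → $219,610; Garrison Borough 114,959.26 → $114,960.

Harbor District: $42,175; Lower Zone: $124,675; Winslow Ward: $142,300; Summit Precinct: $80,545; North Township: $219,610; Garrison Borough: $114,960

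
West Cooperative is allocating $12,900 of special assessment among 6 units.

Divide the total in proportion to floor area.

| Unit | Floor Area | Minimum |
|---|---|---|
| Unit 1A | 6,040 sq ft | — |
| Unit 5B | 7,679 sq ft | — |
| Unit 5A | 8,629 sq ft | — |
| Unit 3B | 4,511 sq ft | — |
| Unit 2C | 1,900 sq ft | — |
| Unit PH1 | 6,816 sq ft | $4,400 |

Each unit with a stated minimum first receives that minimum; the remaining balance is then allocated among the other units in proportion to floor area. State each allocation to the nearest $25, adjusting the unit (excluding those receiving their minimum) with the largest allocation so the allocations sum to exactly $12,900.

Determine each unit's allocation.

Fund the minimums — Unit PH1 $4,400. Residual $8,500.
Residual split over remaining floor area 28,759: Unit 1A 1,785.18 → $1,775; Unit 5B 2,269.60 → $2,275; Unit 5A 2,550.38 → $2,550; Unit 3B 1,333.27 → $1,325; Unit 2C 561.56 → $550.
Rounding difference +$25 applied to Unit 5A → $2,575.

Unit 1A: $1,775 · Unit 5B: $2,275 · Unit 5A: $2,575 · Unit 3B: $1,325 · Unit 2C: $550 · Unit PH1: $4,400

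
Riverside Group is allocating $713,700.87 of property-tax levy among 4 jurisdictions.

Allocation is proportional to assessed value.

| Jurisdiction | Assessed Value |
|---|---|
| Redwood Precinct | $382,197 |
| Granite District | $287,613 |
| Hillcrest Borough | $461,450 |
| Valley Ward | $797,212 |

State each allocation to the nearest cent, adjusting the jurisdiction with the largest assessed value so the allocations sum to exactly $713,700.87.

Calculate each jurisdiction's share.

Redwood Precinct: $141,445.83 | Granite District: $106,441.60 | Hillcrest Borough: $170,776.28 | Valley Ward: $295,037.16

Sum of assessed value: 382,197 + 287,613 + 461,450 + 797,212 = 1,928,472.
Proportional shares: Redwood Precinct 141,445.8345; Granite District 106,441.6016; Hillcrest Borough 170,776.2760; Valley Ward 295,037.1579.
Rounded to nearest cent: Redwood Precinct $141,445.83; Granite District $106,441.60; Hillcrest Borough $170,776.28; Valley Ward $295,037.16. Sum = $713,700.87.
No rounding difference to absorb.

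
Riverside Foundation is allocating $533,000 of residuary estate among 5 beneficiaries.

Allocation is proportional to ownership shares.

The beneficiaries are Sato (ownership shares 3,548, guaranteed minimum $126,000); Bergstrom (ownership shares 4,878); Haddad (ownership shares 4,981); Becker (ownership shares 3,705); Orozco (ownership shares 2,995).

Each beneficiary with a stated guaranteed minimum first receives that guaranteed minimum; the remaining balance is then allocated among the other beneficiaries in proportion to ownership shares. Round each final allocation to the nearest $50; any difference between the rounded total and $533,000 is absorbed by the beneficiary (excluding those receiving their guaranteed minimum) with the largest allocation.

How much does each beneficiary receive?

Sato: $126,000 · Bergstrom: $119,900 · Haddad: $122,450 · Becker: $91,050 · Orozco: $73,600

Guaranteed amounts: Sato $126,000. Balance $407,000.
Balance split over remaining ownership shares 16,559: Bergstrom 119,895.28 → $119,900; Haddad 122,426.90 → $122,450; Becker 91,064.38 → $91,050; Orozco 73,613.44 → $73,600.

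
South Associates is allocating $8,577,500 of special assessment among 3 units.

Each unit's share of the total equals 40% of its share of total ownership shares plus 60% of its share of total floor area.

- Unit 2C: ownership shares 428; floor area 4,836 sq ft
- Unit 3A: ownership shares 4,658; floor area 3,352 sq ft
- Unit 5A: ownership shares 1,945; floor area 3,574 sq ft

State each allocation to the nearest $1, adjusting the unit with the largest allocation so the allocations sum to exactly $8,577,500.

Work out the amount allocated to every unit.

Unit 2C: $2,324,863; Unit 3A: $3,739,697; Unit 5A: $2,512,940

Totals — ownership shares 7,031, floor area 11,762.
Composite weights (40% ownership shares + 60% floor area): Unit 2C 0.2710; Unit 3A 0.4360; Unit 5A 0.2930.
Pro-rata amounts: Unit 2C 2,324,863.18; Unit 3A 3,739,697.32; Unit 5A 2,512,939.504.
Rounded to nearest $1: Unit 2C $2,324,863; Unit 3A $3,739,697; Unit 5A $2,512,940. Sum = $8,577,500.
Rounded total matches; no reconciliation needed.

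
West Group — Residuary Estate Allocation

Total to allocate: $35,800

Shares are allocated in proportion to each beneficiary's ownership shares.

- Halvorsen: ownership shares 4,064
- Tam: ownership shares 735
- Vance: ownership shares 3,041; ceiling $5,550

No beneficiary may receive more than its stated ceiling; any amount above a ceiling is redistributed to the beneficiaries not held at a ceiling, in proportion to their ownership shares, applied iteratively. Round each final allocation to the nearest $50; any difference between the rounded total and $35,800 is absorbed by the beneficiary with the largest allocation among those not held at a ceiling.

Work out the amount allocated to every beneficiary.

Halvorsen: $25,600 | Tam: $4,650 | Vance: $5,550

Ownership shares total: 7,840.
Pro-rata shares before constraints: Halvorsen 18,557.55; Tam 3,356.25; Vance 13,886.20.
Held at cap: Vance ($5,550); remaining pool $30,250 reallocated over remaining ownership shares 4,799.
Remaining shares: Halvorsen 25,617.00 → $25,600; Tam 4,633.00 → $4,650.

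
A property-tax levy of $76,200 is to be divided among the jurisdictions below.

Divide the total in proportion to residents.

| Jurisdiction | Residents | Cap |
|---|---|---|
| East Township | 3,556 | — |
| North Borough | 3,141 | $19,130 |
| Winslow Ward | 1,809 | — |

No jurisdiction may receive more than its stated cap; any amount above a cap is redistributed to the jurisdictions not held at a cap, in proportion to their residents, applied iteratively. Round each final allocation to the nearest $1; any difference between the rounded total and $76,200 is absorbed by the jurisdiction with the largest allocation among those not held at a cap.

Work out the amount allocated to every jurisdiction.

East Township: $37,827 | North Borough: $19,130 | Winslow Ward: $19,243

Total residents = 8,506.
Pro-rata shares before constraints: East Township 31,856.01; North Borough 28,138.28; Winslow Ward 16,205.71.
Held at cap: North Borough ($19,130); balance $57,070 reallocated over remaining residents 5,365.
Shares after redistribution: East Township 37,826.83 → $37,827; Winslow Ward 19,243.17 → $19,243.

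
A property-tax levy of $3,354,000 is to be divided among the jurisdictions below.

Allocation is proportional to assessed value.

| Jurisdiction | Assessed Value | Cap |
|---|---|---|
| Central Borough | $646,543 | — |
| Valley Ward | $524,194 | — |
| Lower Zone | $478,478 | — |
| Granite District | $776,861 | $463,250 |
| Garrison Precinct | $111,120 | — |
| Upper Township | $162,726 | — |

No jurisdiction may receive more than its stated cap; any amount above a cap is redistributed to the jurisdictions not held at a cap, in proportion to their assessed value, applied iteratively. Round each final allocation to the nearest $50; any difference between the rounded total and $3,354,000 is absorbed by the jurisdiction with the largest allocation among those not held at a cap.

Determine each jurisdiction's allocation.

Central Borough: $971,900; Valley Ward: $787,950; Lower Zone: $719,250; Granite District: $463,250; Garrison Precinct: $167,050; Upper Township: $244,600

Total assessed value = 2,699,922.
Proportional shares (ignoring caps): Central Borough 803,173.29; Valley Ward 651,184.25; Lower Zone 594,393.18; Granite District 965,061.88; Garrison Precinct 138,039.72; Upper Township 202,147.69.
Cap binds for Granite District ($463,250); balance $2,890,750 reallocated over remaining assessed value 1,923,061.
Shares after redistribution: Central Borough 971,885.02 → $971,900; Valley Ward 787,969.70 → $787,950; Lower Zone 719,249.30 → $719,250; Garrison Precinct 167,035.86 → $167,050; Upper Township 244,610.12 → $244,600.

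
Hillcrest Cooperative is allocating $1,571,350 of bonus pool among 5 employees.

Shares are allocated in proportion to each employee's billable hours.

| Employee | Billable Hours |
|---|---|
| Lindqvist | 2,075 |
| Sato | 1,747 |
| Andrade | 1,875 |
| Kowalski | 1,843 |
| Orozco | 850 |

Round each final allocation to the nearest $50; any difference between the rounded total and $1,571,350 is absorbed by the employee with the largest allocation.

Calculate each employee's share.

Sum of billable hours: 8,390.
Raw shares: Lindqvist 2,075/8,390 × $1,571,350 = 388,623.51; Sato 1,747/8,390 × $1,571,350 = 327,192.90; Andrade 1,875/8,390 × $1,571,350 = 351,165.82; Kowalski 1,843/8,390 × $1,571,350 = 345,172.59; Orozco 850/8,390 × $1,571,350 = 159,195.17.
After rounding ($50): Lindqvist $388,600; Sato $327,200; Andrade $351,150; Kowalski $345,150; Orozco $159,200. Sum = $1,571,300.
Difference $1,571,350 − $1,571,300 = +$50 applied to largest allocation (Lindqvist): Lindqvist becomes $388,650.

Lindqvist: $388,650 | Sato: $327,200 | Andrade: $351,150 | Kowalski: $345,150 | Orozco: $159,200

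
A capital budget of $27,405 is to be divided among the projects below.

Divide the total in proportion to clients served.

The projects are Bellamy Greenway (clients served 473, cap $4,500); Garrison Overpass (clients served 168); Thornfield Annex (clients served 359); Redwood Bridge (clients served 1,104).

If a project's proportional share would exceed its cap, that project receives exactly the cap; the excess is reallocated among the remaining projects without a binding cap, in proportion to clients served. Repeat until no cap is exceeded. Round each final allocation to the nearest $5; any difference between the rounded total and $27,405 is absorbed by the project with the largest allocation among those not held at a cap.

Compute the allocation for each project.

Bellamy Greenway: $4,500; Garrison Overpass: $2,360; Thornfield Annex: $5,040; Redwood Bridge: $15,505

Clients served total: 2,104.
Unconstrained shares: Bellamy Greenway 6,160.91; Garrison Overpass 2,188.23; Thornfield Annex 4,676.04; Redwood Bridge 14,379.81.
Cap binds for Bellamy Greenway ($4,500); residual $22,905 reallocated over remaining clients served 1,631.
Remaining shares: Garrison Overpass 2,359.31 → $2,360; Thornfield Annex 5,041.63 → $5,040; Redwood Bridge 15,504.06 → $15,505.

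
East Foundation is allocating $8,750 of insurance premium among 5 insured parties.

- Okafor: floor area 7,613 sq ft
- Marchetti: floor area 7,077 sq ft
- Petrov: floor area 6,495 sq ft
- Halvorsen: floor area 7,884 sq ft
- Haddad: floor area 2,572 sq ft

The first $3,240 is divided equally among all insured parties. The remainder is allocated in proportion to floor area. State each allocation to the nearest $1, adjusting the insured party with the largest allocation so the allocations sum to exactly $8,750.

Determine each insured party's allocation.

$3,240 shared equally gives $648 per insured party.
Remainder $5,510 by floor area (total 31,641): Okafor 1,325.74 → $1,326; Marchetti 1,232.40 → $1,232; Petrov 1,131.05 → $1,131; Halvorsen 1,372.93 → $1,373; Haddad 447.89 → $448.
Totals: Okafor $648 + $1,326 = $1,974; Marchetti $648 + $1,232 = $1,880; Petrov $648 + $1,131 = $1,779; Halvorsen $648 + $1,373 = $2,021; Haddad $648 + $448 = $1,096.

Okafor: $1,974 | Marchetti: $1,880 | Petrov: $1,779 | Halvorsen: $2,021 | Haddad: $1,096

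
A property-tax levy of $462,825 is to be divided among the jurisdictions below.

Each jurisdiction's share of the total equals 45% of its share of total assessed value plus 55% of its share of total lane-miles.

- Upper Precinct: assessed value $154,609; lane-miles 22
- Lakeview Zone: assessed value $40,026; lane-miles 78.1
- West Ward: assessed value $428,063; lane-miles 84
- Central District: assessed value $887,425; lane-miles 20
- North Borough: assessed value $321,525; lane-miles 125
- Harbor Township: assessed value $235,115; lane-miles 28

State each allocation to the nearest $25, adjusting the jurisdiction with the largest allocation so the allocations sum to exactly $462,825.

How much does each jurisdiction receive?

Upper Precinct: $31,275; Lakeview Zone: $59,700; West Ward: $103,025; Central District: $103,675; North Borough: $121,500; Harbor Township: $43,650

Assessed value total 2,066,763; lane-miles total 357.1.
Combined weights (45% assessed value + 55% lane-miles): Upper Precinct 0.0675; Lakeview Zone 0.1290; West Ward 0.2226; Central District 0.2240; North Borough 0.2625; Harbor Township 0.0943.
Pro-rata amounts: Upper Precinct 31,262.61; Lakeview Zone 59,705.98; West Ward 103,014.87; Central District 103,684.06; North Borough 121,505.13; Harbor Township 43,652.35.
Rounded to nearest $25: Upper Precinct $31,275; Lakeview Zone $59,700; West Ward $103,025; Central District $103,675; North Borough $121,500; Harbor Township $43,650. Sum = $462,825.
Sum already equals the total — no adjustment.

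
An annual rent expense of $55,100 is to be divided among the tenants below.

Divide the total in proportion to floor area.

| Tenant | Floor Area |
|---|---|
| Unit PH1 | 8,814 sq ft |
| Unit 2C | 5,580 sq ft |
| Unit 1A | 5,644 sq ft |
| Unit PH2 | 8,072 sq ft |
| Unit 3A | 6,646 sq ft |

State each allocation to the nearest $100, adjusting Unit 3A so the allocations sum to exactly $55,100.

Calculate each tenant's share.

Unit PH1: $14,000 · Unit 2C: $8,800 · Unit 1A: $8,900 · Unit PH2: $12,800 · Unit 3A: $10,600

Floor area total: 34,756.
Proportional shares: Unit PH1 8,814/34,756 × $55,100 = 13,973.17; Unit 2C 5,580/34,756 × $55,100 = 8,846.18; Unit 1A 5,644/34,756 × $55,100 = 8,947.65; Unit PH2 8,072/34,756 × $55,100 = 12,796.85; Unit 3A 6,646/34,756 × $55,100 = 10,536.15.
At nearest $100: Unit PH1 $14,000; Unit 2C $8,800; Unit 1A $8,900; Unit PH2 $12,800; Unit 3A $10,500. Sum = $55,000.
Difference $55,100 − $55,000 = +$100 applied to Unit 3A: Unit 3A becomes $10,600.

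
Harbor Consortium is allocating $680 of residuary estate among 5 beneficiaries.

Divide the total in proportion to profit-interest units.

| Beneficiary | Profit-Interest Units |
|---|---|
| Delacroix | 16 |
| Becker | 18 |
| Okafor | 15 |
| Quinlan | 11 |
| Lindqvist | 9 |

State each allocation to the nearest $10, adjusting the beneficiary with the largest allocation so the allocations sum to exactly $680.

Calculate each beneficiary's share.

Combined profit-interest units = 69.
Raw shares: Delacroix 16/69 × $680 = 157.68; Becker 18/69 × $680 = 177.39; Okafor 15/69 × $680 = 147.83; Quinlan 11/69 × $680 = 108.41; Lindqvist 9/69 × $680 = 88.70.
Rounded to nearest $10: Delacroix $160; Becker $180; Okafor $150; Quinlan $110; Lindqvist $90. Sum = $690.
Difference $680 − $690 = −$10 applied to largest allocation (Becker): Becker becomes $170.

Delacroix: $160 | Becker: $170 | Okafor: $150 | Quinlan: $110 | Lindqvist: $90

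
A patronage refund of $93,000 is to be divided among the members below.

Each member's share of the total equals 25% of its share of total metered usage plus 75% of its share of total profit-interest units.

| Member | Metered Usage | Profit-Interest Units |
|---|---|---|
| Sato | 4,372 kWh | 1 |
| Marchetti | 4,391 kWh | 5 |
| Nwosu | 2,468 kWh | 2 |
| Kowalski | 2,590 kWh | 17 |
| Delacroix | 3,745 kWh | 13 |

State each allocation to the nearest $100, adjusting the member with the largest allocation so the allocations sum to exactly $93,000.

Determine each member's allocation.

Totals — metered usage 17,566, profit-interest units 38.
Combined weights (25% metered usage + 75% profit-interest units): Sato 0.0820; Marchetti 0.1612; Nwosu 0.0746; Kowalski 0.3724; Delacroix 0.3099.
Unrounded shares: Sato 7,622.22; Marchetti 14,989.47; Nwosu 6,937.65; Kowalski 34,632.02; Delacroix 28,818.65.
After rounding ($100): Sato $7,600; Marchetti $15,000; Nwosu $6,900; Kowalski $34,600; Delacroix $28,800. Sum = $92,900.
Difference $93,000 − $92,900 = +$100 applied to largest allocation (Kowalski): Kowalski becomes $34,700.

Sato: $7,600; Marchetti: $15,000; Nwosu: $6,900; Kowalski: $34,700; Delacroix: $28,800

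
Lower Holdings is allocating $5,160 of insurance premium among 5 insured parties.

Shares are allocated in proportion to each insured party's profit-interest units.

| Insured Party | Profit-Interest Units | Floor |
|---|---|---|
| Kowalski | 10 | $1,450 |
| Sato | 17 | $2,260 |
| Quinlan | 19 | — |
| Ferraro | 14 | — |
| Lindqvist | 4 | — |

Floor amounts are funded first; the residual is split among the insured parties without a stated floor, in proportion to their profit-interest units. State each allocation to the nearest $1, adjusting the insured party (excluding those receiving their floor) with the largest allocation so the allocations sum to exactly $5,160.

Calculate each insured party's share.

Fund the minimums — Kowalski $1,450; Sato $2,260. Balance $1,450.
Balance split over remaining profit-interest units 37: Quinlan 744.59 → $745; Ferraro 548.65 → $549; Lindqvist 156.76 → $157.
Rounding difference −$1 applied to Quinlan → $744.

Kowalski: $1,450 · Sato: $2,260 · Quinlan: $744 · Ferraro: $549 · Lindqvist: $157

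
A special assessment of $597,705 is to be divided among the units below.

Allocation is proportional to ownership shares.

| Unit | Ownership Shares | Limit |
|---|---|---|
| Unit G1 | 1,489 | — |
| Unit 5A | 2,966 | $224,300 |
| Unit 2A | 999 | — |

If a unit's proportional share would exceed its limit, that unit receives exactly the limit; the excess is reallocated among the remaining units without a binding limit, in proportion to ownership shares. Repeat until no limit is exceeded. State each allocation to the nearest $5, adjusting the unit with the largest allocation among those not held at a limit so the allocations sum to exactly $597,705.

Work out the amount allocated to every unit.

Sum of ownership shares: 5,454.
Unconstrained shares: Unit G1 163,179.82; Unit 5A 325,044.56; Unit 2A 109,480.62.
Cap binds for Unit 5A ($224,300); remaining pool $373,405 reallocated over remaining ownership shares 2,488.
Remaining shares: Unit G1 223,472.69 → $223,475; Unit 2A 149,932.31 → $149,930.

Unit G1: $223,475; Unit 5A: $224,300; Unit 2A: $149,930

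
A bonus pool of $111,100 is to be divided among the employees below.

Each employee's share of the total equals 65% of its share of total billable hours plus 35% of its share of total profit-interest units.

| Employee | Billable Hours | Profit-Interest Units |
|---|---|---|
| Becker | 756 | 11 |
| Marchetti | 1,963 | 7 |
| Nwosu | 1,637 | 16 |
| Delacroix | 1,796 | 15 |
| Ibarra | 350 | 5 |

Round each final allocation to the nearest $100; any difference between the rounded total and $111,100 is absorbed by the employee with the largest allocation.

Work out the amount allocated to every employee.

Becker: $16,300; Marchetti: $26,800; Nwosu: $29,700; Delacroix: $30,800; Ibarra: $7,500

Billable hours total 6,502; profit-interest units total 54.
Blended shares (65% billable hours + 35% profit-interest units): Becker 0.1469; Marchetti 0.2416; Nwosu 0.2674; Delacroix 0.2768; Ibarra 0.0674.
Proportional shares: Becker 16,317.59; Marchetti 26,842.87; Nwosu 29,702.96; Delacroix 30,748.81; Ibarra 7,487.77.
Rounded to nearest $100: Becker $16,300; Marchetti $26,800; Nwosu $29,700; Delacroix $30,700; Ibarra $7,500. Sum = $111,000.
Difference $111,100 − $111,000 = +$100 applied to largest allocation (Delacroix): Delacroix becomes $30,800.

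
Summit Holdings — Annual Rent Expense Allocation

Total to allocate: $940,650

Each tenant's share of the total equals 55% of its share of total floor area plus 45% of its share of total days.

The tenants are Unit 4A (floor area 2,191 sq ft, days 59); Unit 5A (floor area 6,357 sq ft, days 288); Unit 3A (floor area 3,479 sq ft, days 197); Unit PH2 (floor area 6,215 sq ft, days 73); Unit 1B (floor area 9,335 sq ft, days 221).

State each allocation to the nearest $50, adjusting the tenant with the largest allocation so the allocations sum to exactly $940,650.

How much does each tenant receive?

Totals — floor area 27,577, days 838.
Blended shares (55% floor area + 45% days): Unit 4A 0.0754; Unit 5A 0.2814; Unit 3A 0.1752; Unit PH2 0.1632; Unit 1B 0.3049.
Unrounded shares: Unit 4A 70,906.41; Unit 5A 264,735.54; Unit 3A 164,776.77; Unit PH2 153,470.25; Unit 1B 286,761.03.
At nearest $50: Unit 4A $70,900; Unit 5A $264,750; Unit 3A $164,800; Unit PH2 $153,450; Unit 1B $286,750. Sum = $940,650.
Sum already equals the total — no adjustment.

Unit 4A: $70,900 · Unit 5A: $264,750 · Unit 3A: $164,800 · Unit PH2: $153,450 · Unit 1B: $286,750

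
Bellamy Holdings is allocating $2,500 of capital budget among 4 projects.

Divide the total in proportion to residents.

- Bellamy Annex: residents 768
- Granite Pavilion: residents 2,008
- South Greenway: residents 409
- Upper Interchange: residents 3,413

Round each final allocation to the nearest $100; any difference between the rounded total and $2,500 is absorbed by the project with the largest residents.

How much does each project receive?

Residents total: 6,598.
Raw shares: Bellamy Annex 768/6,598 × $2,500 = 291.00; Granite Pavilion 2,008/6,598 × $2,500 = 760.84; South Greenway 409/6,598 × $2,500 = 154.97; Upper Interchange 3,413/6,598 × $2,500 = 1,293.19.
Rounded to nearest $100: Bellamy Annex $300; Granite Pavilion $800; South Greenway $200; Upper Interchange $1,300. Sum = $2,600.
Difference $2,500 − $2,600 = −$100 applied to largest residents (Upper Interchange): Upper Interchange becomes $1,200.

Bellamy Annex: $300; Granite Pavilion: $800; South Greenway: $200; Upper Interchange: $1,200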